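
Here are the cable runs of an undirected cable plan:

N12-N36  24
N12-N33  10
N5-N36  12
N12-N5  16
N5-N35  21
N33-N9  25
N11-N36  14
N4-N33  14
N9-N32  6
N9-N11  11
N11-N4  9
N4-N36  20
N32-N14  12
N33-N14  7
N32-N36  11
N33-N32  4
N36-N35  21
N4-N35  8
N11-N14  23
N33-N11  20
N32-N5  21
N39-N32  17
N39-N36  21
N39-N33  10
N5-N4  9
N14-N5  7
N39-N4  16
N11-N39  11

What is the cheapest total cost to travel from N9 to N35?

28

Enumerating some paths:
N9–N11–N4–N35: 11+9+8 = 28
N9–N32–N33–N4–N35: 6+4+14+8 = 32
The minimum is 28 via N9–N11–N4–N35.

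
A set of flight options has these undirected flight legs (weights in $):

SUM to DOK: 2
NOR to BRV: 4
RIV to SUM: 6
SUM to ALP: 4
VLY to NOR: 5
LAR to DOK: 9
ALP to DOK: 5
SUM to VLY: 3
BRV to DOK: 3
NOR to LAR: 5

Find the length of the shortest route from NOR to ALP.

Compare a few routes:
NOR–VLY–SUM–DOK–ALP: 5+3+2+5 = 15
NOR–BRV–DOK–SUM–ALP: 4+3+2+4 = 13
NOR–BRV–DOK–ALP: 4+3+5 = 12
NOR–LAR–DOK–ALP: 5+9+5 = 19
The minimum is $12 via NOR–BRV–DOK–ALP.

$12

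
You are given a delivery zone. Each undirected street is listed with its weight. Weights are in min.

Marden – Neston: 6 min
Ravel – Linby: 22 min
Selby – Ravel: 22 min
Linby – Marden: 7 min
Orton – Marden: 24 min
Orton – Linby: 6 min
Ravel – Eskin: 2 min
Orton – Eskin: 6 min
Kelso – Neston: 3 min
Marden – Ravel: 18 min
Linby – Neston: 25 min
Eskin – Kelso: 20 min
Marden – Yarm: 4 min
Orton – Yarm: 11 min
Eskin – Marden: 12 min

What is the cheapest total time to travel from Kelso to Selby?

Enumerating some paths:
Kelso → Neston → Marden → Eskin → Ravel → Selby: 3+6+12+2+22 = 45
Kelso → Eskin → Ravel → Selby: 20+2+22 = 44
Kelso → Neston → Marden → Ravel → Selby: 3+6+18+22 = 49
The minimum is 44 min via Kelso → Eskin → Ravel → Selby.

44 min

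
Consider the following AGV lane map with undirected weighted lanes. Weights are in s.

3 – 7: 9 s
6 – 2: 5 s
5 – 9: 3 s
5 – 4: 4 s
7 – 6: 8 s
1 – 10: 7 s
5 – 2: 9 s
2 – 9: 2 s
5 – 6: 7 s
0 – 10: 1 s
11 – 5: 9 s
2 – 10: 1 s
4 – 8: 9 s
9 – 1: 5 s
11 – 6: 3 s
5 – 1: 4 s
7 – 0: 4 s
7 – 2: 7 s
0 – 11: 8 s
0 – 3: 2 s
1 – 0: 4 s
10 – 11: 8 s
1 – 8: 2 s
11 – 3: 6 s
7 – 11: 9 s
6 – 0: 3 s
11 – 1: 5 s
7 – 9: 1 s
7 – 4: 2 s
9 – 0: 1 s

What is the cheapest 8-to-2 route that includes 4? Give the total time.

14 s

Best 8 to 4: 8–4 costing 9
Best 4 to 2: 4–7–9–2 costing 5
Total via 4: 9 + 5 = 14 s.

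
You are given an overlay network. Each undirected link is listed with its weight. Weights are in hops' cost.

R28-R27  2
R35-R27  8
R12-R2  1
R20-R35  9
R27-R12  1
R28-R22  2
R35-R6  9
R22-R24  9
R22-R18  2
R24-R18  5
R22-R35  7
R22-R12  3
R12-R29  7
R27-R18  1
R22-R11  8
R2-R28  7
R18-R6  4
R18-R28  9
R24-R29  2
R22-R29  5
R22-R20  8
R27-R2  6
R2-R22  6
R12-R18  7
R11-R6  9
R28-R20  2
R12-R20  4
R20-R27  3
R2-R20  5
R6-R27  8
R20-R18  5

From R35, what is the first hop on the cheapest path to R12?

Enumerating some paths:
R35 - R22 - R12: 7+3 = 10
R35 - R22 - R18 - R27 - R12: 7+2+1+1 = 11
R35 - R27 - R12: 8+1 = 9
The minimum is 9 hops' cost via R35 - R27 - R12.
So from R35 the first move is to R27.

R27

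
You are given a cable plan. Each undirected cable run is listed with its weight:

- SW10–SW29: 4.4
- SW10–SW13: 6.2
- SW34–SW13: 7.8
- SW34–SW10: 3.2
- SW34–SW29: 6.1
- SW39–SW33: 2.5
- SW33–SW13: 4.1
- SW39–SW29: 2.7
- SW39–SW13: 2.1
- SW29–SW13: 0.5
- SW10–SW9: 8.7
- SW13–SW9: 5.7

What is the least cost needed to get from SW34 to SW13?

Running Dijkstra from SW34:
SW34: 0
SW10: 3.2  (via SW34)
SW29: 6.1  (via SW34)
SW13: 6.6  (via SW29)
Shortest route: SW34–SW29–SW13 = 6.6.

6.6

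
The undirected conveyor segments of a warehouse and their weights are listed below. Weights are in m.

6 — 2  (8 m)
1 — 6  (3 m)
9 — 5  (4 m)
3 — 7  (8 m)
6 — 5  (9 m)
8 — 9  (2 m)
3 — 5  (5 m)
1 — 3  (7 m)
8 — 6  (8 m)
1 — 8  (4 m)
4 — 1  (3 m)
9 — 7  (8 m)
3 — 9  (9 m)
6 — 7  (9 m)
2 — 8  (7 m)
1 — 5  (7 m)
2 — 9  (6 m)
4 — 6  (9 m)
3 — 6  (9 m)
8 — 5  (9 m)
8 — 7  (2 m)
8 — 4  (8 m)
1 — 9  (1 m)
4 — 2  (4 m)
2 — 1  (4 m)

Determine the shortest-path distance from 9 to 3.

Shortest distances from 9:
9: 0
1: 1  (via 9)
8: 2  (via 9)
4: 4  (via 1)
5: 4  (via 9)
6: 4  (via 1)
7: 4  (via 8)
2: 5  (via 1)
3: 8  (via 1)
Shortest route: 9–1–3 = 8 m.

8 m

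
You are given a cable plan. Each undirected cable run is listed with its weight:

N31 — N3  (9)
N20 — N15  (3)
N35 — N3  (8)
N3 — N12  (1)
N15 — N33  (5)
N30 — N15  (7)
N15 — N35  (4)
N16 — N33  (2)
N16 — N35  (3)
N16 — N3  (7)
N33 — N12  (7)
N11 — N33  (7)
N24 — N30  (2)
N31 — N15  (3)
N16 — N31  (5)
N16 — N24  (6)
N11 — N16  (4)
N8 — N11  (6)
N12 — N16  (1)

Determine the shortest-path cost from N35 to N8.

Candidate routes:
N35–N16–N11–N8: 3+4+6 = 13
N35–N16–N33–N11–N8: 3+2+7+6 = 18
Cheapest is N35–N16–N11–N8 at 13.

13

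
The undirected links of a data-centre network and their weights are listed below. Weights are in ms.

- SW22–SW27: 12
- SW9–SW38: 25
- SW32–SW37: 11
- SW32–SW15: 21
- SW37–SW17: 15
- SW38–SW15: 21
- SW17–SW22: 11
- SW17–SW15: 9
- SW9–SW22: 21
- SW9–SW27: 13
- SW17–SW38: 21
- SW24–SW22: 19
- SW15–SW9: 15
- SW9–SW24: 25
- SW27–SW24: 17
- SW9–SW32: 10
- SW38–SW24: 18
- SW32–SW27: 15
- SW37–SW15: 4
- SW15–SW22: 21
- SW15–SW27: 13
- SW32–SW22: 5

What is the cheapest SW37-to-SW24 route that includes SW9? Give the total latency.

Shortest SW37→SW9: SW37–SW15–SW9 = 19
Shortest SW9→SW24: SW9–SW24 = 25
Total via SW9: 19 + 25 = 44 ms.

44 ms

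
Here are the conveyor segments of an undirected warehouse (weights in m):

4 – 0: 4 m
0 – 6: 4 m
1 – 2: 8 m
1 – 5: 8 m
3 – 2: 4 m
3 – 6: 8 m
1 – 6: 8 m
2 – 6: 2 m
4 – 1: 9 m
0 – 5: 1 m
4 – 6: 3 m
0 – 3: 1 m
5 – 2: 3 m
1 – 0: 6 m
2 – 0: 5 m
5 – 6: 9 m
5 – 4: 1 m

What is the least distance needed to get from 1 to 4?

8 m

Candidate routes:
1 - 0 - 4: 6+4 = 10
1 - 4: 9 = 9
1 - 5 - 4: 8+1 = 9
1 - 0 - 5 - 4: 6+1+1 = 8
Cheapest is 1 - 0 - 5 - 4 at 8 m.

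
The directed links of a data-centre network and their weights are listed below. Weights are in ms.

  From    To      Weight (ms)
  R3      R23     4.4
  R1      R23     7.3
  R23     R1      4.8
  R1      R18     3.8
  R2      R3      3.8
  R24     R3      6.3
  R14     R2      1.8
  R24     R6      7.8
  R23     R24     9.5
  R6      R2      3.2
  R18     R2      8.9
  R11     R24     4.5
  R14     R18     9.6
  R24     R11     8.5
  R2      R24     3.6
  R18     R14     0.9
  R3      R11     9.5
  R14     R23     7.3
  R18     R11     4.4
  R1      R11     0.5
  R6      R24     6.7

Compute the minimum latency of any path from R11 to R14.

Candidate routes:
R11 - R24 - R3 - R23 - R1 - R18 - R14: 4.5+6.3+4.4+4.8+3.8+0.9 = 24.7
R11 - R24 - R6 - R2 - R3 - R23 - R1 - R18 - R14: 4.5+7.8+3.2+3.8+4.4+4.8+3.8+0.9 = 33.2
The minimum is 24.7 ms via R11 - R24 - R3 - R23 - R1 - R18 - R14.

24.7 ms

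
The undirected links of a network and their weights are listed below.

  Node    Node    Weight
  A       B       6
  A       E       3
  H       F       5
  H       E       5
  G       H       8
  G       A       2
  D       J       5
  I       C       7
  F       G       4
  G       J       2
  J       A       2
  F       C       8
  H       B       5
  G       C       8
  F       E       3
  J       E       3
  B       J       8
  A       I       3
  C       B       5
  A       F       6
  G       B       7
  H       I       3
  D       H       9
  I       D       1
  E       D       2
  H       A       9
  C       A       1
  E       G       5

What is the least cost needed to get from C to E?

4

Running Dijkstra from C:
C: 0
A: 1  (via C)
G: 3  (via A)
J: 3  (via A)
E: 4  (via A)
Shortest route: C–A–E = 4.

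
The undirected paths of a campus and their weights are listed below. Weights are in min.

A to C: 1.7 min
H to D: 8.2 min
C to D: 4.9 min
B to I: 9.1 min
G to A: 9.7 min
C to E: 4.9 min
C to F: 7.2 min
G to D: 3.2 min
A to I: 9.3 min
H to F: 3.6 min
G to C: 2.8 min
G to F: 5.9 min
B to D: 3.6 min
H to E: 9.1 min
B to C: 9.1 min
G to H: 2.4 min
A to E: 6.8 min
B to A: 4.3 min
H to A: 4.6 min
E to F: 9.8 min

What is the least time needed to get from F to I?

Shortest distances from F:
F: 0
H: 3.6  (via F)
G: 5.9  (via F)
C: 7.2  (via F)
A: 8.2  (via H)
D: 9.1  (via G)
E: 9.8  (via F)
B: 12.5  (via A)
I: 17.5  (via A)
Shortest route: F → H → A → I = 17.5 min.

17.5 min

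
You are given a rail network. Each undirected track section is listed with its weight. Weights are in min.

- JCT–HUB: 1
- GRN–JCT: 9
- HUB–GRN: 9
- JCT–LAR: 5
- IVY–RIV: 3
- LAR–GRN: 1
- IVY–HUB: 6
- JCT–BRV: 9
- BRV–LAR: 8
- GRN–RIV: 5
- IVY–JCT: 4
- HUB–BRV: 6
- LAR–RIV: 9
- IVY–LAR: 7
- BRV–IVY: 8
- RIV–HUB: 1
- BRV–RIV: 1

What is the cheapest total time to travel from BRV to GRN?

Running Dijkstra from BRV:
BRV: 0
RIV: 1  (via BRV)
HUB: 2  (via RIV)
JCT: 3  (via HUB)
IVY: 4  (via RIV)
GRN: 6  (via RIV)
Shortest route: BRV–RIV–GRN = 6 min.

6 min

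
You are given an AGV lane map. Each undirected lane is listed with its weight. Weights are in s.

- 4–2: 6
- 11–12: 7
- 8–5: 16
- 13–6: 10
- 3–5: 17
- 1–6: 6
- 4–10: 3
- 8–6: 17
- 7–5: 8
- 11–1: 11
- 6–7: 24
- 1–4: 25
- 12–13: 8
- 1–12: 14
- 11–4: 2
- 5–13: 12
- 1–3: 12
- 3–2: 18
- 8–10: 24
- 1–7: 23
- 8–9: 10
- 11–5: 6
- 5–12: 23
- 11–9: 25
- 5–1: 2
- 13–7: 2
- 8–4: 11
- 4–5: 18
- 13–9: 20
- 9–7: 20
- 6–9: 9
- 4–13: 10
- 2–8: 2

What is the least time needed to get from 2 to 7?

Shortest distances from 2:
2: 0
8: 2  (via 2)
4: 6  (via 2)
11: 8  (via 4)
10: 9  (via 4)
9: 12  (via 8)
5: 14  (via 11)
12: 15  (via 11)
1: 16  (via 5)
13: 16  (via 4)
3: 18  (via 2)
7: 18  (via 13)
Shortest route: 2–4–13–7 = 18 s.

18 s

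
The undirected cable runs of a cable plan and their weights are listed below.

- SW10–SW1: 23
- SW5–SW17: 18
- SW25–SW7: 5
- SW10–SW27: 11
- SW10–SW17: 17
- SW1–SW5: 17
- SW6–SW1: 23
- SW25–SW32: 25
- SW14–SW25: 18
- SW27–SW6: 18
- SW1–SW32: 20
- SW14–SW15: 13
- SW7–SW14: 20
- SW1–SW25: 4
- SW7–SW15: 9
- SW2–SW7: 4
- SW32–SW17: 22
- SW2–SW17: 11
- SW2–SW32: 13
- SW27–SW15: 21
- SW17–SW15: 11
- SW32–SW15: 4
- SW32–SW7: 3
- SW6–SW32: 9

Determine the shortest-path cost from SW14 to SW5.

39

Shortest distances from SW14:
SW14: 0
SW15: 13  (via SW14)
SW32: 17  (via SW15)
SW25: 18  (via SW14)
SW7: 20  (via SW14)
SW1: 22  (via SW25)
SW2: 24  (via SW7)
SW17: 24  (via SW15)
SW6: 26  (via SW32)
SW27: 34  (via SW15)
SW5: 39  (via SW1)
Shortest route: SW14–SW25–SW1–SW5 = 39.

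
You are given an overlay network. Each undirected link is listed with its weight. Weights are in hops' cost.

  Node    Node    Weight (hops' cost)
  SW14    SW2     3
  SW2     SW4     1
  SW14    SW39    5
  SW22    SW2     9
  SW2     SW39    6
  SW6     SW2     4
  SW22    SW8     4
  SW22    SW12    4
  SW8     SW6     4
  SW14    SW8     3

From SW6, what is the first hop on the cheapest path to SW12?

SW8

Compare a few routes:
SW6–SW8–SW14–SW2–SW22–SW12: 4+3+3+9+4 = 23
SW6–SW2–SW14–SW8–SW22–SW12: 4+3+3+4+4 = 18
SW6–SW8–SW22–SW12: 4+4+4 = 12
SW6–SW2–SW22–SW12: 4+9+4 = 17
Cheapest is SW6–SW8–SW22–SW12 at 12 hops' cost.
So from SW6 the first move is to SW8.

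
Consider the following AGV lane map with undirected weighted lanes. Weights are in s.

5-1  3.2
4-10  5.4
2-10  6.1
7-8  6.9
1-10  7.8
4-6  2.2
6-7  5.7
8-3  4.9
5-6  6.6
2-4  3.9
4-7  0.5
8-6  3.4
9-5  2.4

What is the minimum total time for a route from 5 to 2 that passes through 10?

17.1 s

Shortest 5→10: 5 → 1 → 10 = 11
Best 10 to 2: 10 → 2 costing 6.1
Total via 10: 11 + 6.1 = 17.1 s.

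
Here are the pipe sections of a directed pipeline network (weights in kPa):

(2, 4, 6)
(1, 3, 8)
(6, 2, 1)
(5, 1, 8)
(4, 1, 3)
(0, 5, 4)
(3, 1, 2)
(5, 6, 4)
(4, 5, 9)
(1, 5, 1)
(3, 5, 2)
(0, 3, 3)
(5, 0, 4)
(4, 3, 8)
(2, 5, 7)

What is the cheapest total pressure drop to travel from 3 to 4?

13 kPa

Candidate routes:
3 - 5 - 6 - 2 - 4: 2+4+1+6 = 13
3 - 1 - 5 - 6 - 2 - 4: 2+1+4+1+6 = 14
The minimum is 13 kPa via 3 - 5 - 6 - 2 - 4.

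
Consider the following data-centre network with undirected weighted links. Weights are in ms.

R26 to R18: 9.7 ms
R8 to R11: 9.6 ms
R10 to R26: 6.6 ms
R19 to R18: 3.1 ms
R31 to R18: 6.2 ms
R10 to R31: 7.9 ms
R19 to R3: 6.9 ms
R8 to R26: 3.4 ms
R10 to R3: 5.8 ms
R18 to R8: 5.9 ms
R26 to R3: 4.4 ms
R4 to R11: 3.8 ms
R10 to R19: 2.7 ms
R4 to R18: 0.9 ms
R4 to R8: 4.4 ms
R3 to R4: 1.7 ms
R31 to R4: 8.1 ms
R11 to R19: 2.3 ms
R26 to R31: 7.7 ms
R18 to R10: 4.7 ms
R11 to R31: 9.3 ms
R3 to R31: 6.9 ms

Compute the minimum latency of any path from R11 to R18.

4.7 ms

Enumerating some paths:
R11–R4–R18: 3.8+0.9 = 4.7
R11–R19–R18: 2.3+3.1 = 5.4
The minimum is 4.7 ms via R11–R4–R18.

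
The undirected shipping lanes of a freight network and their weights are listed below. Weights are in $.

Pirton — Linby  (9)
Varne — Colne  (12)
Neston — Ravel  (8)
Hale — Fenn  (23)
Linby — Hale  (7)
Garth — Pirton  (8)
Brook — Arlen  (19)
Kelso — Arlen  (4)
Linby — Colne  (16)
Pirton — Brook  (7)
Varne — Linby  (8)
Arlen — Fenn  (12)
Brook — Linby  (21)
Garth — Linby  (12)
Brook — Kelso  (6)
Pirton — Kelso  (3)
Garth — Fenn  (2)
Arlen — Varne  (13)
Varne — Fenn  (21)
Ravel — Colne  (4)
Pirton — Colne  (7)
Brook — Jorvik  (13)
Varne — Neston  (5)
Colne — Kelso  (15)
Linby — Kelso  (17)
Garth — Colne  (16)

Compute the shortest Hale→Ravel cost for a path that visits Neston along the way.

Best Hale to Neston: Hale → Linby → Varne → Neston costing 20
Best Neston to Ravel: Neston → Ravel costing 8
Total via Neston: 20 + 8 = $28.

$28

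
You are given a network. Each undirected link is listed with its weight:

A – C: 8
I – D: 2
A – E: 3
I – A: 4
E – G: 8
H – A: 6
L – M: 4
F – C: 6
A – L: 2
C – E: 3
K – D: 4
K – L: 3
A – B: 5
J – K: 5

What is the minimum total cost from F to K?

17

Candidate routes:
F–C–A–L–K: 6+8+2+3 = 19
F–C–E–A–L–K: 6+3+3+2+3 = 17
Cheapest is F–C–E–A–L–K at 17.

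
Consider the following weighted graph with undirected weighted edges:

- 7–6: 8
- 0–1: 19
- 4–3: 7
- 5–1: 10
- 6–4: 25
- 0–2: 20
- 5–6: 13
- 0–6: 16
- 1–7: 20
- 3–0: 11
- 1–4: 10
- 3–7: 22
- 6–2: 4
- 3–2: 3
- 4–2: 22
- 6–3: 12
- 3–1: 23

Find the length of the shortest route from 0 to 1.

Candidate routes:
0–3–4–1: 11+7+10 = 28
0–1: 19 = 19
The minimum is 19 via 0–1.

19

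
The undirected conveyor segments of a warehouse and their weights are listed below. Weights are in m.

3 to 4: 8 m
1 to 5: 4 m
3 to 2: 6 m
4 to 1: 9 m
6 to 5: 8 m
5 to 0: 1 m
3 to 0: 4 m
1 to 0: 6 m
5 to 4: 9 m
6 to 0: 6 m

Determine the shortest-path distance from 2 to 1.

Shortest distances from 2:
2: 0
3: 6  (via 2)
0: 10  (via 3)
5: 11  (via 0)
4: 14  (via 3)
1: 15  (via 5)
Shortest route: 2–3–0–5–1 = 15 m.

15 m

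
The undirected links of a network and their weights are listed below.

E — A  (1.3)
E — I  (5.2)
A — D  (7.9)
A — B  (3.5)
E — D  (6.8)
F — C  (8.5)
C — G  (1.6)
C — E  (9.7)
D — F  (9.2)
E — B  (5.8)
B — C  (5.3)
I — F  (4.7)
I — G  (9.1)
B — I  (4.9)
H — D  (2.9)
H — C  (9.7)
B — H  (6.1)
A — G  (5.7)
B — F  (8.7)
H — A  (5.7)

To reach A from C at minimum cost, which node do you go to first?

G

Compare a few routes:
C–B–A: 5.3+3.5 = 8.8
C–G–A: 1.6+5.7 = 7.3
C–B–E–A: 5.3+5.8+1.3 = 12.4
C–E–A: 9.7+1.3 = 11
Cheapest is C–G–A at 7.3.
So from C the first move is to G.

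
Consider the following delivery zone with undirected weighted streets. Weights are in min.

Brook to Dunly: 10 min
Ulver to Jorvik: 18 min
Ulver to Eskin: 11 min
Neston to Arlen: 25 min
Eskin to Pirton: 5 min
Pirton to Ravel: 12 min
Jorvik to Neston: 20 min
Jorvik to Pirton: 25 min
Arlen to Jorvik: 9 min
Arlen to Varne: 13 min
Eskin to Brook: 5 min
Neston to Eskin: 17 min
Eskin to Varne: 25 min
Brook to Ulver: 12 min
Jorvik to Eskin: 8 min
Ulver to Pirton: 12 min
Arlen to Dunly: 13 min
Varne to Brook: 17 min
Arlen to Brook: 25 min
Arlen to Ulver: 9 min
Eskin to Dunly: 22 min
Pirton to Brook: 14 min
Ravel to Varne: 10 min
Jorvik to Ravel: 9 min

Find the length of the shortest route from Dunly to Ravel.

31 min

Compare a few routes:
Dunly → Arlen → Jorvik → Ravel: 13+9+9 = 31
Dunly → Brook → Eskin → Pirton → Ravel: 10+5+5+12 = 32
Dunly → Brook → Eskin → Jorvik → Ravel: 10+5+8+9 = 32
The minimum is 31 min via Dunly → Arlen → Jorvik → Ravel.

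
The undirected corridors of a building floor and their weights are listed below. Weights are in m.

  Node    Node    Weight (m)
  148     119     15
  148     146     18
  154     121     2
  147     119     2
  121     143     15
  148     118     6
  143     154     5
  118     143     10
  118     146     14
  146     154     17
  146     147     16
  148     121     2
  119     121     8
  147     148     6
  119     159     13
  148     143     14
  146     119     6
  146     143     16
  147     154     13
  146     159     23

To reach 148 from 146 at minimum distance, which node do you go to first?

119

Compare a few routes:
146–119–121–148: 6+8+2 = 16
146–119–147–148: 6+2+6 = 14
146–148: 18 = 18
The minimum is 14 m via 146–119–147–148.
So from 146 the first move is to 119.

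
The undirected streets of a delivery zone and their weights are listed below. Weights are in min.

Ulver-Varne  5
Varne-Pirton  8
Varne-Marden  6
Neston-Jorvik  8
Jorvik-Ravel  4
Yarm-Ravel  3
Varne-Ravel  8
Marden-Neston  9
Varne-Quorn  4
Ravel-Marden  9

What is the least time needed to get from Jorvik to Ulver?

Running Dijkstra from Jorvik:
Jorvik: 0
Ravel: 4  (via Jorvik)
Yarm: 7  (via Ravel)
Neston: 8  (via Jorvik)
Varne: 12  (via Ravel)
Marden: 13  (via Ravel)
Quorn: 16  (via Varne)
Ulver: 17  (via Varne)
Shortest route: Jorvik → Ravel → Varne → Ulver = 17 min.

17 min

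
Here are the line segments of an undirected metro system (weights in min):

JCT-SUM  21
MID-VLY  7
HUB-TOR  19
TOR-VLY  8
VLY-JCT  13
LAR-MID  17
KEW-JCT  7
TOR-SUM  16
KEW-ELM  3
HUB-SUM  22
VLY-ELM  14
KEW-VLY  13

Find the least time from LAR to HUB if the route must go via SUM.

Best LAR to SUM: LAR → MID → VLY → TOR → SUM costing 48
Best SUM to HUB: SUM → HUB costing 22
Total via SUM: 48 + 22 = 70 min.

70 min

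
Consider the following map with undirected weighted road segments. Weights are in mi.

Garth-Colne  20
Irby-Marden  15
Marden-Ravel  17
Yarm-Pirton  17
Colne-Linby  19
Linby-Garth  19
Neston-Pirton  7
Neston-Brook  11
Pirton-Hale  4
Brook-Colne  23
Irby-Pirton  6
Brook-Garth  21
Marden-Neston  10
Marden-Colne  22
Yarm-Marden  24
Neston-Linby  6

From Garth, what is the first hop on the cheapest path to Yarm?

Enumerating some paths:
Garth - Brook - Neston - Pirton - Yarm: 21+11+7+17 = 56
Garth - Linby - Neston - Marden - Yarm: 19+6+10+24 = 59
Garth - Linby - Neston - Pirton - Yarm: 19+6+7+17 = 49
Cheapest is Garth - Linby - Neston - Pirton - Yarm at 49 mi.
So from Garth the first move is to Linby.

Linby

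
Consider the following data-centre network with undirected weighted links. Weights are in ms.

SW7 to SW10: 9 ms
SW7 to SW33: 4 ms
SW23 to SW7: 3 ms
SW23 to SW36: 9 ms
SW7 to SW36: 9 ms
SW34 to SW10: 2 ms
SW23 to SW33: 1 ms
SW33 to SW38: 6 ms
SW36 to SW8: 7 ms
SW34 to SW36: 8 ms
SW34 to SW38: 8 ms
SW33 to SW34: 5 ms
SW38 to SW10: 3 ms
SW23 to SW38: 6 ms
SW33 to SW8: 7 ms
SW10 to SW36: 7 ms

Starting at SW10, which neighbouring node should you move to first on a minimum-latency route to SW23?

SW34

Enumerating some paths:
SW10 → SW34 → SW33 → SW23: 2+5+1 = 8
SW10 → SW38 → SW33 → SW23: 3+6+1 = 10
SW10 → SW38 → SW23: 3+6 = 9
Cheapest is SW10 → SW34 → SW33 → SW23 at 8 ms.
So from SW10 the first move is to SW34.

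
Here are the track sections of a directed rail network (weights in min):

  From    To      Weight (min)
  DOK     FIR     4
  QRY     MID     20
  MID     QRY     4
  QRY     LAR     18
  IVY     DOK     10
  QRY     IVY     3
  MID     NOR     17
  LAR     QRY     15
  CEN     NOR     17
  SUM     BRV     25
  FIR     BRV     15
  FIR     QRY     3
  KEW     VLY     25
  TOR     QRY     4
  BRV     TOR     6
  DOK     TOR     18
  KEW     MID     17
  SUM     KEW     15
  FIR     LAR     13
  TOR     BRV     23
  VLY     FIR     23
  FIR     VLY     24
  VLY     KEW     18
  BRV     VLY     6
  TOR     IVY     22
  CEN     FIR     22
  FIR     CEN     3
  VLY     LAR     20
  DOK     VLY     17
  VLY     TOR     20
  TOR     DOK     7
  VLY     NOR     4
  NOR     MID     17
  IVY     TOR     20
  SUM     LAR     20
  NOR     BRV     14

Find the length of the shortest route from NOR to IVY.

Running Dijkstra from NOR:
NOR: 0
BRV: 14  (via NOR)
MID: 17  (via NOR)
TOR: 20  (via BRV)
VLY: 20  (via BRV)
QRY: 21  (via MID)
IVY: 24  (via QRY)
Shortest route: NOR → MID → QRY → IVY = 24 min.

24 min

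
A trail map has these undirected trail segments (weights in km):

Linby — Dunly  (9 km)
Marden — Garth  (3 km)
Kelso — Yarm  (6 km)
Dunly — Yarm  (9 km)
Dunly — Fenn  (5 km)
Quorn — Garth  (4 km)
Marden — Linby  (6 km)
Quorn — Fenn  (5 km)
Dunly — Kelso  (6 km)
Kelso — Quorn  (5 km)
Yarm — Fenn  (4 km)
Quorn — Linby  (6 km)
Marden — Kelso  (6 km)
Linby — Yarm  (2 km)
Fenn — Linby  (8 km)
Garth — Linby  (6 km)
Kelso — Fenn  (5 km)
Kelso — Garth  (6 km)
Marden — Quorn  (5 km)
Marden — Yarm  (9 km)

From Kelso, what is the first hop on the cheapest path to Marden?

Marden

Compare a few routes:
Kelso - Garth - Marden: 6+3 = 9
Kelso - Quorn - Marden: 5+5 = 10
Kelso - Marden: 6 = 6
Kelso - Quorn - Garth - Marden: 5+4+3 = 12
The minimum is 6 km via Kelso - Marden.
So from Kelso the first move is to Marden.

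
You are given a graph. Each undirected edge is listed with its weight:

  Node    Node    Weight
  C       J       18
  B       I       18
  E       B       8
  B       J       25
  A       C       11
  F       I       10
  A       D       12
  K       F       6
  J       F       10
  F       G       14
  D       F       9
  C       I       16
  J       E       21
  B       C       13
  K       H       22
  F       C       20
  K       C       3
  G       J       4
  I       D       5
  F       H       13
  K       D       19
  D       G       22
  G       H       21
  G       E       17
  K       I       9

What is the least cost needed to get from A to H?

33

Compare a few routes:
A - D - I - F - H: 12+5+10+13 = 40
A - D - F - H: 12+9+13 = 34
A - C - K - H: 11+3+22 = 36
A - C - K - F - H: 11+3+6+13 = 33
The minimum is 33 via A - C - K - F - H.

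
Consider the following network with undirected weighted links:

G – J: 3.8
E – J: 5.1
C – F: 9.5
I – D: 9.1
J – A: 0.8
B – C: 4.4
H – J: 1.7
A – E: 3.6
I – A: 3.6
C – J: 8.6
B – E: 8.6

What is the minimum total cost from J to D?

13.5

Settle nodes by increasing distance from J:
J: 0
A: 0.8  (via J)
H: 1.7  (via J)
G: 3.8  (via J)
E: 4.4  (via A)
I: 4.4  (via A)
C: 8.6  (via J)
B: 13  (via E)
D: 13.5  (via I)
Shortest route: J–A–I–D = 13.5.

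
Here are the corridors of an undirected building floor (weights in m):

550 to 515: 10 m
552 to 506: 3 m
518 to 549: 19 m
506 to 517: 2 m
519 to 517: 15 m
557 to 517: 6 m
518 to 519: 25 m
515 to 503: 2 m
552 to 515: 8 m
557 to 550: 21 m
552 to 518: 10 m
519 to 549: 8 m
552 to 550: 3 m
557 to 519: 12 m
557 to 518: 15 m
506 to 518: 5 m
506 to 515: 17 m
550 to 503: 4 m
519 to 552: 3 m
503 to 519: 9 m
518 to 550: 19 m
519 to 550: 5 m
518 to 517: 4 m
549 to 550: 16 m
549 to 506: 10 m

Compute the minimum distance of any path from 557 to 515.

Compare a few routes:
557 - 519 - 552 - 515: 12+3+8 = 23
557 - 519 - 503 - 515: 12+9+2 = 23
557 - 517 - 506 - 552 - 550 - 503 - 515: 6+2+3+3+4+2 = 20
557 - 517 - 506 - 552 - 515: 6+2+3+8 = 19
The minimum is 19 m via 557 - 517 - 506 - 552 - 515.

19 m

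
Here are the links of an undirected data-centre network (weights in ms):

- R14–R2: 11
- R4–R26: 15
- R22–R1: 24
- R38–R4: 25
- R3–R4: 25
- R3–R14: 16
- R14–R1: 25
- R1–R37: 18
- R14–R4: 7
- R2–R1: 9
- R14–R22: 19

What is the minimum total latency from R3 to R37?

54 ms

Candidate routes:
R3–R4–R14–R1–R37: 25+7+25+18 = 75
R3–R4–R14–R2–R1–R37: 25+7+11+9+18 = 70
R3–R14–R2–R1–R37: 16+11+9+18 = 54
R3–R14–R1–R37: 16+25+18 = 59
The minimum is 54 ms via R3–R14–R2–R1–R37.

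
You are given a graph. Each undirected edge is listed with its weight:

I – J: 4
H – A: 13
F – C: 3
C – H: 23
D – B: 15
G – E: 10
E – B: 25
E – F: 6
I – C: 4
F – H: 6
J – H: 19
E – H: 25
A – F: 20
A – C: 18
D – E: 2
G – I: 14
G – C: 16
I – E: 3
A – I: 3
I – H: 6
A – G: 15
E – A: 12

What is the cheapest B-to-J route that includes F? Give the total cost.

Best B to F: B–D–E–F costing 23
Shortest F→J: F–C–I–J = 11
Total via F: 23 + 11 = 34.

34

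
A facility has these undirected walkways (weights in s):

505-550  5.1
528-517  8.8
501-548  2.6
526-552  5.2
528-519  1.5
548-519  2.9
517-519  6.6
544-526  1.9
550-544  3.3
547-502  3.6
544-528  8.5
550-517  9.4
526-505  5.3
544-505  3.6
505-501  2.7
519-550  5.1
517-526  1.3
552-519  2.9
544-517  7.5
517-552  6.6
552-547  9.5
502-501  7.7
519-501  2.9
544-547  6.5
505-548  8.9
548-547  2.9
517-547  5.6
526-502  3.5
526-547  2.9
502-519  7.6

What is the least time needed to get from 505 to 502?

8.8 s

Shortest distances from 505:
505: 0
501: 2.7  (via 505)
544: 3.6  (via 505)
550: 5.1  (via 505)
548: 5.3  (via 501)
526: 5.3  (via 505)
519: 5.6  (via 501)
517: 6.6  (via 526)
528: 7.1  (via 519)
547: 8.2  (via 548)
552: 8.5  (via 519)
502: 8.8  (via 526)
Shortest route: 505 → 526 → 502 = 8.8 s.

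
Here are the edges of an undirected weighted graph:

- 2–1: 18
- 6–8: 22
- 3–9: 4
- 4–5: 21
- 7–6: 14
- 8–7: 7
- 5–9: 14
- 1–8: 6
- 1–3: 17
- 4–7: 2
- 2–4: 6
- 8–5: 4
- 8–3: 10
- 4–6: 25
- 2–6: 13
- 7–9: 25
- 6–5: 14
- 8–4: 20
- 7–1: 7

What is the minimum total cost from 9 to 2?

29

Candidate routes:
9 - 5 - 8 - 7 - 4 - 2: 14+4+7+2+6 = 33
9 - 3 - 8 - 7 - 4 - 2: 4+10+7+2+6 = 29
The minimum is 29 via 9 - 3 - 8 - 7 - 4 - 2.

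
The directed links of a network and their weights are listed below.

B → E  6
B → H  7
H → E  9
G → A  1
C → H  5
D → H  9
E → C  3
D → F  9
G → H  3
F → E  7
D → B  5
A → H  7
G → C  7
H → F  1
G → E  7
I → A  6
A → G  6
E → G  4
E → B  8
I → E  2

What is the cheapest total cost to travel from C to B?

Settle nodes by increasing distance from C:
C: 0
H: 5  (via C)
F: 6  (via H)
E: 13  (via F)
G: 17  (via E)
A: 18  (via G)
B: 21  (via E)
Shortest route: C–H–F–E–B = 21.

21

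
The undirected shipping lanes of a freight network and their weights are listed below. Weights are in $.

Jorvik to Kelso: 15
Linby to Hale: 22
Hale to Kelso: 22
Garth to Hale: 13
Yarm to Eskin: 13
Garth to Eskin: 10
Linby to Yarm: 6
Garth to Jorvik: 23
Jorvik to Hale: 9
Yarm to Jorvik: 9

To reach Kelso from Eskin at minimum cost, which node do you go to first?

Yarm

Compare a few routes:
Eskin–Yarm–Jorvik–Kelso: 13+9+15 = 37
Eskin–Garth–Jorvik–Kelso: 10+23+15 = 48
Eskin–Garth–Hale–Kelso: 10+13+22 = 45
Eskin–Garth–Hale–Jorvik–Kelso: 10+13+9+15 = 47
Cheapest is Eskin–Yarm–Jorvik–Kelso at $37.
So from Eskin the first move is to Yarm.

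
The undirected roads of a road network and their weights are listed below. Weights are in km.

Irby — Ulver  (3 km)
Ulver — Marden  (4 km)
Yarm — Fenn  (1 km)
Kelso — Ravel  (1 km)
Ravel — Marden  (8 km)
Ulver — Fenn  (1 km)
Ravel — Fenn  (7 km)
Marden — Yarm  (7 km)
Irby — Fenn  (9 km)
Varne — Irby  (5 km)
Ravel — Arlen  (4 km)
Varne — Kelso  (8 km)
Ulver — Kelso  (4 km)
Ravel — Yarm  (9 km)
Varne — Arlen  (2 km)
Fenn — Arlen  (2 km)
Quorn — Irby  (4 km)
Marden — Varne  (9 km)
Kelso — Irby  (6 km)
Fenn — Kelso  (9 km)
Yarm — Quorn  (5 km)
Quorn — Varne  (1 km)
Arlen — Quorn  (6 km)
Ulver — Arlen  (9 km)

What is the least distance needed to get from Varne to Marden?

9 km

Candidate routes:
Varne–Marden: 9 = 9
Varne–Arlen–Fenn–Yarm–Marden: 2+2+1+7 = 12
Cheapest is Varne–Marden at 9 km.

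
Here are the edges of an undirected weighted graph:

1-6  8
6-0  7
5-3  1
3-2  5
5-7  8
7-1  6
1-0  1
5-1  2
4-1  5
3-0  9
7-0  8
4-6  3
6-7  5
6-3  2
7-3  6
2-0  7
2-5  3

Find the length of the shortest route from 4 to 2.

Running Dijkstra from 4:
4: 0
6: 3  (via 4)
1: 5  (via 4)
3: 5  (via 6)
0: 6  (via 1)
5: 6  (via 3)
7: 8  (via 6)
2: 9  (via 5)
Shortest route: 4–6–3–5–2 = 9.

9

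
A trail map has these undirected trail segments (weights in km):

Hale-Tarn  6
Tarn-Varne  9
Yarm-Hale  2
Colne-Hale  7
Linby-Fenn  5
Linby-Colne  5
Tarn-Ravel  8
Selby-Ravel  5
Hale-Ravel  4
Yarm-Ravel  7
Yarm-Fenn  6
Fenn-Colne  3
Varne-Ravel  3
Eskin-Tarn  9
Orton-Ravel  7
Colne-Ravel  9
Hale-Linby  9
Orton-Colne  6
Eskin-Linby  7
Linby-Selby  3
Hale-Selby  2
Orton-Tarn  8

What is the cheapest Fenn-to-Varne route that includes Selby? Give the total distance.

16 km

Best Fenn to Selby: Fenn–Linby–Selby costing 8
Shortest Selby→Varne: Selby–Ravel–Varne = 8
Total via Selby: 8 + 8 = 16 km.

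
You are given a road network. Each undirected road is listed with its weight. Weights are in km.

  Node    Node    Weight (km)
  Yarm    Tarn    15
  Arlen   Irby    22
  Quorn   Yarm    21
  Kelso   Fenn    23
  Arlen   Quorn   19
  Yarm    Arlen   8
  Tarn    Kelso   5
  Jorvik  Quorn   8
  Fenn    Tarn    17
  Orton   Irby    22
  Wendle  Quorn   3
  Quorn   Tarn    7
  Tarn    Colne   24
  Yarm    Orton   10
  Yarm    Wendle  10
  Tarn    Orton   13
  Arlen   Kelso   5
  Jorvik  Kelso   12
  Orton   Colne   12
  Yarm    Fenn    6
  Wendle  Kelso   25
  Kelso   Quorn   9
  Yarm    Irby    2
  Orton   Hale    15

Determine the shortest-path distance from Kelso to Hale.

33 km

Settle nodes by increasing distance from Kelso:
Kelso: 0
Arlen: 5  (via Kelso)
Tarn: 5  (via Kelso)
Quorn: 9  (via Kelso)
Jorvik: 12  (via Kelso)
Wendle: 12  (via Quorn)
Yarm: 13  (via Arlen)
Irby: 15  (via Yarm)
Orton: 18  (via Tarn)
Fenn: 19  (via Yarm)
Colne: 29  (via Tarn)
Hale: 33  (via Orton)
Shortest route: Kelso–Tarn–Orton–Hale = 33 km.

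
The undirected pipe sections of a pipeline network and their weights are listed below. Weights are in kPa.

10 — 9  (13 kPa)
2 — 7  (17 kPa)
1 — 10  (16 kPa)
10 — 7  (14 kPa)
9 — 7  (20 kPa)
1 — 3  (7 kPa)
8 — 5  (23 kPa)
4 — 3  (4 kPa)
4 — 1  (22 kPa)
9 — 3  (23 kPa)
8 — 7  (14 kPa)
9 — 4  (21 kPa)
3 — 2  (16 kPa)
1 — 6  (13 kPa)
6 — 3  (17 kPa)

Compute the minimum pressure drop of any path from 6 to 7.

43 kPa

Shortest distances from 6:
6: 0
1: 13  (via 6)
3: 17  (via 6)
4: 21  (via 3)
10: 29  (via 1)
2: 33  (via 3)
9: 40  (via 3)
7: 43  (via 10)
Shortest route: 6 → 1 → 10 → 7 = 43 kPa.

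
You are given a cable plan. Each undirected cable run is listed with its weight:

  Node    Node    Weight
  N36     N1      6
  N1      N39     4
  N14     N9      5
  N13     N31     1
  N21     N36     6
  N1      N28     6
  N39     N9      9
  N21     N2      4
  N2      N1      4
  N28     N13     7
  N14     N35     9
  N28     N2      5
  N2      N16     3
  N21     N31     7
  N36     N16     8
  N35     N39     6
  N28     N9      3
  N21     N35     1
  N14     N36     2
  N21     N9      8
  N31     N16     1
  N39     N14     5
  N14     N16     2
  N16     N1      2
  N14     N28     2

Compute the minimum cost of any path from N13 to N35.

Shortest distances from N13:
N13: 0
N31: 1  (via N13)
N16: 2  (via N31)
N1: 4  (via N16)
N14: 4  (via N16)
N2: 5  (via N16)
N36: 6  (via N14)
N28: 6  (via N14)
N21: 8  (via N31)
N39: 8  (via N1)
N35: 9  (via N21)
Shortest route: N13–N31–N21–N35 = 9.

9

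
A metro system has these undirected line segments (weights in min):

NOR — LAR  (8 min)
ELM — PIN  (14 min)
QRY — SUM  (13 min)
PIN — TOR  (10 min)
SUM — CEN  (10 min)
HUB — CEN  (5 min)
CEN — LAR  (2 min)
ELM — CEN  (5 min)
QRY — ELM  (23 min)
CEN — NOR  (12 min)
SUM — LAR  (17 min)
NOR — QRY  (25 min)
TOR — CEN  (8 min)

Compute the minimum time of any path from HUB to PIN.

23 min

Compare a few routes:
HUB–CEN–ELM–PIN: 5+5+14 = 24
HUB–CEN–TOR–PIN: 5+8+10 = 23
The minimum is 23 min via HUB–CEN–TOR–PIN.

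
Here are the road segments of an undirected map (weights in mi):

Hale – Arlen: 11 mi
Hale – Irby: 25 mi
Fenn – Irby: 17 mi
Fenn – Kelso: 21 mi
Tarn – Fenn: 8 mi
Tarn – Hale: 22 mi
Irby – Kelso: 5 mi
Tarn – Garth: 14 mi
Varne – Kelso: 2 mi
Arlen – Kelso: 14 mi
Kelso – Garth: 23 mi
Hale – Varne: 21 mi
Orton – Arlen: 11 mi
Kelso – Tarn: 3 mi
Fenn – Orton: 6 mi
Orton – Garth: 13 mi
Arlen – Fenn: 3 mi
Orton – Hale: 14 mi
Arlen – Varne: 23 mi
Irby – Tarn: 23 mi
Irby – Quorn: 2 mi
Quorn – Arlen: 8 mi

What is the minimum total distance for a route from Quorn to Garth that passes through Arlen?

30 mi

Best Quorn to Arlen: Quorn → Arlen costing 8
Best Arlen to Garth: Arlen → Fenn → Orton → Garth costing 22
Total via Arlen: 8 + 22 = 30 mi.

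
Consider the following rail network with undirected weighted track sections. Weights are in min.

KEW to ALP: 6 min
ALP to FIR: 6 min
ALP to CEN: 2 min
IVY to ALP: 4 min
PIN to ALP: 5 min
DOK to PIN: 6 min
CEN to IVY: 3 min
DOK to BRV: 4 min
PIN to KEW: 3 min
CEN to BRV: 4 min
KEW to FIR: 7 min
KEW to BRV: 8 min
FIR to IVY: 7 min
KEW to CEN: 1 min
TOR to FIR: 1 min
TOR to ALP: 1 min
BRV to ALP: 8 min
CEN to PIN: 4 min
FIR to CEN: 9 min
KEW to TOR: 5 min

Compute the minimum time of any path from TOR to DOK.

Compare a few routes:
TOR–ALP–CEN–PIN–DOK: 1+2+4+6 = 13
TOR–ALP–BRV–DOK: 1+8+4 = 13
TOR–ALP–PIN–DOK: 1+5+6 = 12
TOR–ALP–CEN–BRV–DOK: 1+2+4+4 = 11
Cheapest is TOR–ALP–CEN–BRV–DOK at 11 min.

11 min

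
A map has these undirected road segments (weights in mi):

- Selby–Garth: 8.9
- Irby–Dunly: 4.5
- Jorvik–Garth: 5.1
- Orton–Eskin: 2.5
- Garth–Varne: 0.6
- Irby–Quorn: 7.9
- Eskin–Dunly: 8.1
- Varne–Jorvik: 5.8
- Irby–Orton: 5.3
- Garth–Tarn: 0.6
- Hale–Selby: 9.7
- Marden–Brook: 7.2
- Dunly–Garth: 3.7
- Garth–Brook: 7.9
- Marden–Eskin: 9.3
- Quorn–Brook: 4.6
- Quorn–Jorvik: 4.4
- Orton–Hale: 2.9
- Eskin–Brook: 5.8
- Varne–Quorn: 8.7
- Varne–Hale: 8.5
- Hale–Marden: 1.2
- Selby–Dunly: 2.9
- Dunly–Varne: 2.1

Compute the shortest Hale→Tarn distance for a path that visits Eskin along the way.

Best Hale to Eskin: Hale–Orton–Eskin costing 5.4
Shortest Eskin→Tarn: Eskin–Dunly–Varne–Garth–Tarn = 11.4
Total via Eskin: 5.4 + 11.4 = 16.8 mi.

16.8 mi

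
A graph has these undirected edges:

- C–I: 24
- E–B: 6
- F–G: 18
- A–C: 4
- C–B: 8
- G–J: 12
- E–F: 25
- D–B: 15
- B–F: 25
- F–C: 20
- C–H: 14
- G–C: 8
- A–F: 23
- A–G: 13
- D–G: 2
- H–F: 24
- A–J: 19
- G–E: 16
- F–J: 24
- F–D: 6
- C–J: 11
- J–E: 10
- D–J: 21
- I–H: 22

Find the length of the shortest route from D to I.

34

Enumerating some paths:
D - G - C - I: 2+8+24 = 34
D - B - C - I: 15+8+24 = 47
D - G - A - C - I: 2+13+4+24 = 43
D - G - C - H - I: 2+8+14+22 = 46
The minimum is 34 via D - G - C - I.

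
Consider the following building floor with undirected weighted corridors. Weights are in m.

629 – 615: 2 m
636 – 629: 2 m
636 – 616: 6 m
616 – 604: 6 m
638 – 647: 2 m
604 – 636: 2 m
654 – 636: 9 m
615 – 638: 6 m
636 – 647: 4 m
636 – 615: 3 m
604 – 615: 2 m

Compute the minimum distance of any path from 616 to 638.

12 m

Compare a few routes:
616 - 604 - 636 - 647 - 638: 6+2+4+2 = 14
616 - 604 - 615 - 638: 6+2+6 = 14
616 - 636 - 647 - 638: 6+4+2 = 12
The minimum is 12 m via 616 - 636 - 647 - 638.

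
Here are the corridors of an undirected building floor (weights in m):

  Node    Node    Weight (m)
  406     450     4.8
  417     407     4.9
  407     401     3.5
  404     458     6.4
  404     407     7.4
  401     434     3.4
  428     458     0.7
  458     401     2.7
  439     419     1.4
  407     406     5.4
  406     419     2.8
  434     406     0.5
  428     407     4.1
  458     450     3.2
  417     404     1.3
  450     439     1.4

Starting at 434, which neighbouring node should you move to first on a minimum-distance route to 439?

Enumerating some paths:
434 - 406 - 419 - 439: 0.5+2.8+1.4 = 4.7
434 - 406 - 450 - 439: 0.5+4.8+1.4 = 6.7
434 - 401 - 458 - 450 - 439: 3.4+2.7+3.2+1.4 = 10.7
The minimum is 4.7 m via 434 - 406 - 419 - 439.
So from 434 the first move is to 406.

406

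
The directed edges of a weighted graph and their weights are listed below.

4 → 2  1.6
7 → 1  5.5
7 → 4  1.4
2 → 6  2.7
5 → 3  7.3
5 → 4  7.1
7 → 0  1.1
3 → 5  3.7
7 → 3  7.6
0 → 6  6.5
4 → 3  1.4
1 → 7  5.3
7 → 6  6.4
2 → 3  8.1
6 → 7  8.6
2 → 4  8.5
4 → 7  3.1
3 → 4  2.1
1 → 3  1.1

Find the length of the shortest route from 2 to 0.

12.4

Enumerating some paths:
2 - 3 - 4 - 7 - 0: 8.1+2.1+3.1+1.1 = 14.4
2 - 4 - 7 - 0: 8.5+3.1+1.1 = 12.7
2 - 6 - 7 - 0: 2.7+8.6+1.1 = 12.4
The minimum is 12.4 via 2 - 6 - 7 - 0.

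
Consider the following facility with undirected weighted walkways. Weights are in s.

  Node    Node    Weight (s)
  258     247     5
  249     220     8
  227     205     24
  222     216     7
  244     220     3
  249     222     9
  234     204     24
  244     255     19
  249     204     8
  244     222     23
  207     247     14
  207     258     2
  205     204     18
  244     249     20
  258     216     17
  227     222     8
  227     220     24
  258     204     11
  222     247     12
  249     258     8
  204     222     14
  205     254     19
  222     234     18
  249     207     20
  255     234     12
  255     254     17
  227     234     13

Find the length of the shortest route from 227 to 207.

27 s

Candidate routes:
227 → 222 → 216 → 258 → 207: 8+7+17+2 = 34
227 → 222 → 249 → 258 → 207: 8+9+8+2 = 27
The minimum is 27 s via 227 → 222 → 249 → 258 → 207.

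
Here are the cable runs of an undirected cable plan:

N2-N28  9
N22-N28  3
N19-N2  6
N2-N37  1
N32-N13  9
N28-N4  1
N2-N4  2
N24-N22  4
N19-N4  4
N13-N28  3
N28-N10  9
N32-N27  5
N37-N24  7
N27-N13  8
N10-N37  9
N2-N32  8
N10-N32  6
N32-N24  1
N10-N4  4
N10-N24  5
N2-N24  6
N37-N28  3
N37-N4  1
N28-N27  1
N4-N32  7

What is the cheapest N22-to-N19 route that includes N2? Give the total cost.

12

Best N22 to N2: N22 → N28 → N4 → N2 costing 6
Shortest N2→N19: N2 → N19 = 6
Total via N2: 6 + 6 = 12.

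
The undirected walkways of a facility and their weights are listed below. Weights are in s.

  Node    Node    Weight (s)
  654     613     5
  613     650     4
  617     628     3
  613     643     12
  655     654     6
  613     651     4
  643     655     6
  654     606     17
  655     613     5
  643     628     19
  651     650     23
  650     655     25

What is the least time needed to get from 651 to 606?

Enumerating some paths:
651 → 613 → 654 → 606: 4+5+17 = 26
651 → 613 → 643 → 655 → 654 → 606: 4+12+6+6+17 = 45
651 → 613 → 655 → 654 → 606: 4+5+6+17 = 32
The minimum is 26 s via 651 → 613 → 654 → 606.

26 s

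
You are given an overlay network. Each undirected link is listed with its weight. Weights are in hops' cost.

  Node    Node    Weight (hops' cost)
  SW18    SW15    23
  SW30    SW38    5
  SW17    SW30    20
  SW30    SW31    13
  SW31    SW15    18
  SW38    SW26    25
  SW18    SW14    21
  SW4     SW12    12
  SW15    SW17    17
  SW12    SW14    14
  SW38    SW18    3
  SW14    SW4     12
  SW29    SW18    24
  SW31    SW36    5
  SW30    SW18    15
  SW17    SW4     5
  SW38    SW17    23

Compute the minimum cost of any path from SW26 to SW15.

51 hops' cost

Settle nodes by increasing distance from SW26:
SW26: 0
SW38: 25  (via SW26)
SW18: 28  (via SW38)
SW30: 30  (via SW38)
SW31: 43  (via SW30)
SW17: 48  (via SW38)
SW36: 48  (via SW31)
SW14: 49  (via SW18)
SW15: 51  (via SW18)
Shortest route: SW26–SW38–SW18–SW15 = 51 hops' cost.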